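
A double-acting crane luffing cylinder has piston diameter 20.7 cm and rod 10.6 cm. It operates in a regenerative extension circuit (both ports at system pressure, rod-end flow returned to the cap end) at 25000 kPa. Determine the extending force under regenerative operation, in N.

With equal pressure on both faces, forces on the annular region cancel; the net push is pressure × rod cross-section.
Rod cross-section A_rod = π/4 × (10.6 cm)² = 88.25 cm^2
F = P × A_rod

F ≈ 2.21e5 N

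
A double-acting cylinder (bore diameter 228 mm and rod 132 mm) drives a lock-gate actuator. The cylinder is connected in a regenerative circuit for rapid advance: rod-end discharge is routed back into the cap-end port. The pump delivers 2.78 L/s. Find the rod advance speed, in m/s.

In regeneration the rod-end outflow joins the pump flow into the cap end, so the net volume the pump must supply per unit advance equals the rod cross-section area.
Rod cross-section A_rod = π/4 × (132 mm)² = 13680 mm^2
v = Q_pump / A_rod

v ≈ 0.203 m/s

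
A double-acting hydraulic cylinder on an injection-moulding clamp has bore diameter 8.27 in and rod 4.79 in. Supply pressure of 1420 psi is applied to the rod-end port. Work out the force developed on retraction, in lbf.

Rod-side annular area A_ann = π/4 × (8.27² − 4.79²) = 35.70 in^2
On retraction the pressure acts on the annular area (bore minus rod).
F = P × A_ann

F ≈ 50700 lbf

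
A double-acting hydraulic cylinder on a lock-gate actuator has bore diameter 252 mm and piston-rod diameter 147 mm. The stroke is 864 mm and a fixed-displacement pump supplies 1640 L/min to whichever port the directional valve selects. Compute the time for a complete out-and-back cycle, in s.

t ≈ 2.62 s

Cap-side area A_cap = π/4 × (252 mm)² = 49880 mm^2
Rod-side annular area A_ann = π/4 × (252² − 147²) = 32900 mm^2
t_ext = A_cap·L/Q = 1.577 s
t_ret = A_ann·L/Q = 1.040 s
t_cycle = t_ext + t_ret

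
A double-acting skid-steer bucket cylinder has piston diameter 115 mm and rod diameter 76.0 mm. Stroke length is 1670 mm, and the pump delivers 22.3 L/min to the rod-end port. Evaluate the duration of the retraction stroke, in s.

t ≈ 26.3 s

Rod-side annular area A_ann = π/4 × (115² − 76.0²) = 5850 mm^2
Swept volume V = A × L; t = V / Q = A·L / Q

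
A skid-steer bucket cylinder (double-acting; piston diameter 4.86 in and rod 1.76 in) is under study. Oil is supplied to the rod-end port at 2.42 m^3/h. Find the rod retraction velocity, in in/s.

Rod-side annular area A_ann = π/4 × (4.86² − 1.76²) = 16.12 in^2
Flow into the rod-end port fills the annular volume.
v = Q / A

v ≈ 2.55 in/s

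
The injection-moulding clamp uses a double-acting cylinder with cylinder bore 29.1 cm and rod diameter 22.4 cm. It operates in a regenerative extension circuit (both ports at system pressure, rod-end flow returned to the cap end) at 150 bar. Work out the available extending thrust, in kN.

F ≈ 591 kN

With equal pressure on both faces, forces on the annular region cancel; the net push is pressure × rod cross-section.
Rod cross-section A_rod = π/4 × (22.4 cm)² = 394.1 cm^2
F = P × A_rod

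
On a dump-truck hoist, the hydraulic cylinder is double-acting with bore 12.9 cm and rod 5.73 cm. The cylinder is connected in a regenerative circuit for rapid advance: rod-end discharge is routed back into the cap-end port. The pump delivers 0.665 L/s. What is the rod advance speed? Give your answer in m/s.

v ≈ 0.258 m/s

In regeneration the rod-end outflow joins the pump flow into the cap end, so the net volume the pump must supply per unit advance equals the rod cross-section area.
Rod cross-section A_rod = π/4 × (5.73 cm)² = 25.79 cm^2
v = Q_pump / A_rod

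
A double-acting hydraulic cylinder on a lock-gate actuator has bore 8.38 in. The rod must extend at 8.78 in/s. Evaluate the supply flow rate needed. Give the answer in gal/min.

Q ≈ 126 gal/min

Cap-side area A_cap = π/4 × (8.38 in)² = 55.15 in^2
Q = A × v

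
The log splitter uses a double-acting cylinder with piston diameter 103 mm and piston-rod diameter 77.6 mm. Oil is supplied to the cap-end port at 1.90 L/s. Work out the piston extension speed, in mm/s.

Cap-side area A_cap = π/4 × (103 mm)² = 8332 mm^2
v = Q / A

v ≈ 228 mm/s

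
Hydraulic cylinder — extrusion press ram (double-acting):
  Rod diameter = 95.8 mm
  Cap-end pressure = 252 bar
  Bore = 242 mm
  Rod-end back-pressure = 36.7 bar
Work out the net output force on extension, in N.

F ≈ 1.02e6 N

Cap-side area A_cap = π/4 × (242 mm)² = 46000 mm^2
Rod-side annular area A_ann = π/4 × (242² − 95.8²) = 38790 mm^2
Net thrust = P_cap·A_cap − P_rod·A_ann = 1.159e6 N − 1.424e5 N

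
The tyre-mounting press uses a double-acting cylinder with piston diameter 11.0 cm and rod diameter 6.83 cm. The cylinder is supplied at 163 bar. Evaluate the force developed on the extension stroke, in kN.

F ≈ 155 kN

Cap-side area A_cap = π/4 × (11.0 cm)² = 95.03 cm^2
F = P × A_cap = 163 bar × A_cap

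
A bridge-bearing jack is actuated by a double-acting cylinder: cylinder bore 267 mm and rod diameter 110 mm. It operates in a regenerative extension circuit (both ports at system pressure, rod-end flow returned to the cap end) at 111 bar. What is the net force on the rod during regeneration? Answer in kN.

F ≈ 105 kN

With equal pressure on both faces, forces on the annular region cancel; the net push is pressure × rod cross-section.
Rod cross-section A_rod = π/4 × (110 mm)² = 9503 mm^2
F = P × A_rod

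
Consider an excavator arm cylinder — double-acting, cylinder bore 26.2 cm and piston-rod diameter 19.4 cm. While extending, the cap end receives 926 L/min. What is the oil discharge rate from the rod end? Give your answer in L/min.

Cap-side area A_cap = π/4 × (26.2 cm)² = 539.1 cm^2
Rod-side annular area A_ann = π/4 × (26.2² − 19.4²) = 243.5 cm^2
Piston speed v = Q_in/A_cap; rod-end outflow Q_out = v × A_ann = Q_in × A_ann/A_cap.

Q_out ≈ 418 L/min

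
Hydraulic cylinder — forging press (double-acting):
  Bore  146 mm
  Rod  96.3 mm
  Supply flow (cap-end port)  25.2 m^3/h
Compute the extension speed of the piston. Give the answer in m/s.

Cap-side area A_cap = π/4 × (146 mm)² = 16740 mm^2
v = Q / A

v ≈ 0.418 m/s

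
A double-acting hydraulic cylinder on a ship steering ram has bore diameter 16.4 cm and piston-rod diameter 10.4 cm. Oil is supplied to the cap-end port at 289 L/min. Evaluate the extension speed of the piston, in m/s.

v ≈ 0.228 m/s

Cap-side area A_cap = π/4 × (16.4 cm)² = 211.2 cm^2
v = Q / A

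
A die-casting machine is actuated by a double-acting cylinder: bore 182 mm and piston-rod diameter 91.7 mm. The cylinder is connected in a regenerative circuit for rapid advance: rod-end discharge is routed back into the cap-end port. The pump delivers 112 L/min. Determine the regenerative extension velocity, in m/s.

In regeneration the rod-end outflow joins the pump flow into the cap end, so the net volume the pump must supply per unit advance equals the rod cross-section area.
Rod cross-section A_rod = π/4 × (91.7 mm)² = 6604 mm^2
v = Q_pump / A_rod

v ≈ 0.283 m/s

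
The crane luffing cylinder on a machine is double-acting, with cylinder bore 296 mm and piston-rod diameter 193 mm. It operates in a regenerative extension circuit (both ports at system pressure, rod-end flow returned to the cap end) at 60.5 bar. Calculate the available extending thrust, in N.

F ≈ 1.77e5 N

With equal pressure on both faces, forces on the annular region cancel; the net push is pressure × rod cross-section.
Rod cross-section A_rod = π/4 × (193 mm)² = 29260 mm^2
F = P × A_rod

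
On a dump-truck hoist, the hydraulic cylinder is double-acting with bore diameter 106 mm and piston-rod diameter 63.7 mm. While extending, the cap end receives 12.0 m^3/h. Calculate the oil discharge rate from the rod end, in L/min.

Cap-side area A_cap = π/4 × (106 mm)² = 8825 mm^2
Rod-side annular area A_ann = π/4 × (106² − 63.7²) = 5638 mm^2
Piston speed v = Q_in/A_cap; rod-end outflow Q_out = v × A_ann = Q_in × A_ann/A_cap.

Q_out ≈ 128 L/min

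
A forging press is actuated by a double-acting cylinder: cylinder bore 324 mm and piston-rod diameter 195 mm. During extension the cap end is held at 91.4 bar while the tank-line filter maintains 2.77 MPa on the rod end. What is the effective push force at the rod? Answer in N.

Cap-side area A_cap = π/4 × (324 mm)² = 82450 mm^2
Rod-side annular area A_ann = π/4 × (324² − 195²) = 52580 mm^2
Net thrust = P_cap·A_cap − P_rod·A_ann = 7.536e5 N − 1.457e5 N

F ≈ 6.08e5 N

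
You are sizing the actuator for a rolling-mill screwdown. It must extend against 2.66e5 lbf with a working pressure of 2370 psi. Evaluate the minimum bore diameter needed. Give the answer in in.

Extension force acts on the full piston face: F = P × (π/4)D².
D = √(4F / (πP)) = √(4 × 2.66e5 lbf / (π × 2370 psi))

D ≈ 12.0 in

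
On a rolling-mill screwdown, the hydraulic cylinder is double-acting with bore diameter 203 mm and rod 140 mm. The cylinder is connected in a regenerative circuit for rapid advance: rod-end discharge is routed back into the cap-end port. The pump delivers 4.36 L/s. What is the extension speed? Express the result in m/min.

v ≈ 17.0 m/min

In regeneration the rod-end outflow joins the pump flow into the cap end, so the net volume the pump must supply per unit advance equals the rod cross-section area.
Rod cross-section A_rod = π/4 × (140 mm)² = 15390 mm^2
v = Q_pump / A_rod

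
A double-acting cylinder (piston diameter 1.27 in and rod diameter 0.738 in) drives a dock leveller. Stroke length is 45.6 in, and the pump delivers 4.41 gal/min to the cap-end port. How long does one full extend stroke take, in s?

t ≈ 3.40 s

Cap-side area A_cap = π/4 × (1.27 in)² = 1.267 in^2
Swept volume V = A × L; t = V / Q = A·L / Q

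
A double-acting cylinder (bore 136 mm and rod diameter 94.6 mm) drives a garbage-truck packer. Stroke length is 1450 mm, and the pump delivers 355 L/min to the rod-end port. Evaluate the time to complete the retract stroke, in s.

Rod-side annular area A_ann = π/4 × (136² − 94.6²) = 7498 mm^2
Swept volume V = A × L; t = V / Q = A·L / Q

t ≈ 1.84 s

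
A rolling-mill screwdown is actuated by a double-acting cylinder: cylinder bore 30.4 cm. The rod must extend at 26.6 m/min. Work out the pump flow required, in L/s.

Cap-side area A_cap = π/4 × (30.4 cm)² = 725.8 cm^2
Q = A × v

Q ≈ 32.2 L/s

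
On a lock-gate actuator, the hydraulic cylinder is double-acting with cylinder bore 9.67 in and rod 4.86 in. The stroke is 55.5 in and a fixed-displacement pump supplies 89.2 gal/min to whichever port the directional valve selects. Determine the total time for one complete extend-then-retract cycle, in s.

t ≈ 20.7 s

Cap-side area A_cap = π/4 × (9.67 in)² = 73.44 in^2
Rod-side annular area A_ann = π/4 × (9.67² − 4.86²) = 54.89 in^2
t_ext = A_cap·L/Q = 11.87 s
t_ret = A_ann·L/Q = 8.871 s
t_cycle = t_ext + t_ret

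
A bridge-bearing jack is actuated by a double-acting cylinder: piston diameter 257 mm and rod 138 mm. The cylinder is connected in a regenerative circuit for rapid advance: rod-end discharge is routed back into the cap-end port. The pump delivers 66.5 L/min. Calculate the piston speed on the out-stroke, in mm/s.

In regeneration the rod-end outflow joins the pump flow into the cap end, so the net volume the pump must supply per unit advance equals the rod cross-section area.
Rod cross-section A_rod = π/4 × (138 mm)² = 14960 mm^2
v = Q_pump / A_rod

v ≈ 74.1 mm/s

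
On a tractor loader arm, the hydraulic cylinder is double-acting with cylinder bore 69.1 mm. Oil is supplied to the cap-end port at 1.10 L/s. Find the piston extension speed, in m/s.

v ≈ 0.293 m/s

Cap-side area A_cap = π/4 × (69.1 mm)² = 3750 mm^2
v = Q / A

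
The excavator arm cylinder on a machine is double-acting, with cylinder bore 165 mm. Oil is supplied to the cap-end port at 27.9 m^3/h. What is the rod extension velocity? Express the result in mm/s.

v ≈ 362 mm/s

Cap-side area A_cap = π/4 × (165 mm)² = 21380 mm^2
v = Q / A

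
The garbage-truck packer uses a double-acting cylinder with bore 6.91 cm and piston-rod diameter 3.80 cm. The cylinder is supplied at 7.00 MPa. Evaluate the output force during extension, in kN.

Cap-side area A_cap = π/4 × (6.91 cm)² = 37.50 cm^2
F = P × A_cap = 7.00 MPa × A_cap

F ≈ 26.3 kN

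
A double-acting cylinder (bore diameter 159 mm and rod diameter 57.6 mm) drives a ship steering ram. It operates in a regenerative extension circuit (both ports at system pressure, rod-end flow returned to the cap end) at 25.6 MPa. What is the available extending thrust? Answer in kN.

F ≈ 66.7 kN

With equal pressure on both faces, forces on the annular region cancel; the net push is pressure × rod cross-section.
Rod cross-section A_rod = π/4 × (57.6 mm)² = 2606 mm^2
F = P × A_rod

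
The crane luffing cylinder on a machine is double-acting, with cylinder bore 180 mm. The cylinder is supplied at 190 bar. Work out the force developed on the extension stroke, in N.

Cap-side area A_cap = π/4 × (180 mm)² = 25450 mm^2
F = P × A_cap = 190 bar × A_cap

F ≈ 4.83e5 N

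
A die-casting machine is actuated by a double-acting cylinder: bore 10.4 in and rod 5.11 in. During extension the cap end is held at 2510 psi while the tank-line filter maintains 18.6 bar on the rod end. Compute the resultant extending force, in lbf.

Cap-side area A_cap = π/4 × (10.4 in)² = 84.95 in^2
Rod-side annular area A_ann = π/4 × (10.4² − 5.11²) = 64.44 in^2
Net thrust = P_cap·A_cap − P_rod·A_ann = 2.132e5 lbf − 17380 lbf

F ≈ 1.96e5 lbf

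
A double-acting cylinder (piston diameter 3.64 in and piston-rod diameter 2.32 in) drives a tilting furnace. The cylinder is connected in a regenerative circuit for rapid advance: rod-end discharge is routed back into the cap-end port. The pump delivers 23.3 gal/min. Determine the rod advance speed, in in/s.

v ≈ 21.2 in/s

In regeneration the rod-end outflow joins the pump flow into the cap end, so the net volume the pump must supply per unit advance equals the rod cross-section area.
Rod cross-section A_rod = π/4 × (2.32 in)² = 4.227 in^2
v = Q_pump / A_rod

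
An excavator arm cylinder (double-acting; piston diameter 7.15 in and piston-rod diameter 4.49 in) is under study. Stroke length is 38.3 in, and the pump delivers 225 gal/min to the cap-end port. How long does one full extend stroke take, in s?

Cap-side area A_cap = π/4 × (7.15 in)² = 40.15 in^2
Swept volume V = A × L; t = V / Q = A·L / Q

t ≈ 1.78 s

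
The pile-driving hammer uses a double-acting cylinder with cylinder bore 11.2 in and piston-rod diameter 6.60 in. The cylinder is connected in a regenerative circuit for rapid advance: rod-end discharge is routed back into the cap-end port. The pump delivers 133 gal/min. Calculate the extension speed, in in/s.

v ≈ 15.0 in/s

In regeneration the rod-end outflow joins the pump flow into the cap end, so the net volume the pump must supply per unit advance equals the rod cross-section area.
Rod cross-section A_rod = π/4 × (6.60 in)² = 34.21 in^2
v = Q_pump / A_rod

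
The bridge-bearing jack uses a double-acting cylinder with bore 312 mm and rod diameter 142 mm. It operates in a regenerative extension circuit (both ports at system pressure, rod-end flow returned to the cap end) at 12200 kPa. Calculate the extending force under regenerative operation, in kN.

With equal pressure on both faces, forces on the annular region cancel; the net push is pressure × rod cross-section.
Rod cross-section A_rod = π/4 × (142 mm)² = 15840 mm^2
F = P × A_rod

F ≈ 193 kN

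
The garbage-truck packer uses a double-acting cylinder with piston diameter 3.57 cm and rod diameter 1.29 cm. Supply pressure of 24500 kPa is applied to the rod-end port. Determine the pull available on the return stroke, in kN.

F ≈ 21.3 kN

Rod-side annular area A_ann = π/4 × (3.57² − 1.29²) = 8.703 cm^2
On retraction the pressure acts on the annular area (bore minus rod).
F = P × A_ann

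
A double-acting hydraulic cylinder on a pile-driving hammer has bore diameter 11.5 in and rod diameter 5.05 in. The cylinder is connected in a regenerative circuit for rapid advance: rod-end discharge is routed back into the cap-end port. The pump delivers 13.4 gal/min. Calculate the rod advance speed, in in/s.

v ≈ 2.58 in/s

In regeneration the rod-end outflow joins the pump flow into the cap end, so the net volume the pump must supply per unit advance equals the rod cross-section area.
Rod cross-section A_rod = π/4 × (5.05 in)² = 20.03 in^2
v = Q_pump / A_rod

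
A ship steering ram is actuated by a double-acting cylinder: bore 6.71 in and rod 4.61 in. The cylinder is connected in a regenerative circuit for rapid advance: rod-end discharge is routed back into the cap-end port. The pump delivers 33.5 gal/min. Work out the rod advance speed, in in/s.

v ≈ 7.73 in/s

In regeneration the rod-end outflow joins the pump flow into the cap end, so the net volume the pump must supply per unit advance equals the rod cross-section area.
Rod cross-section A_rod = π/4 × (4.61 in)² = 16.69 in^2
v = Q_pump / A_rod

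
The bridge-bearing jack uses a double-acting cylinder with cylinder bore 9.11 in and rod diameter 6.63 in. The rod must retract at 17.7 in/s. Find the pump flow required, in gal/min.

Rod-side annular area A_ann = π/4 × (9.11² − 6.63²) = 30.66 in^2
Q = A × v

Q ≈ 141 gal/min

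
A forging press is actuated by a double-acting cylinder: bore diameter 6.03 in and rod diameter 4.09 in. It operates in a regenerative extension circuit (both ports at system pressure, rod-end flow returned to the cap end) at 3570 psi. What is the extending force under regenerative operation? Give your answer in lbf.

With equal pressure on both faces, forces on the annular region cancel; the net push is pressure × rod cross-section.
Rod cross-section A_rod = π/4 × (4.09 in)² = 13.14 in^2
F = P × A_rod

F ≈ 46900 lbf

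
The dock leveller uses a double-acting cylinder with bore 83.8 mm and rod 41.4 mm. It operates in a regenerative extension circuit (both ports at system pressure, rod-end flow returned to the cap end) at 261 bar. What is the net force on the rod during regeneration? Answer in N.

With equal pressure on both faces, forces on the annular region cancel; the net push is pressure × rod cross-section.
Rod cross-section A_rod = π/4 × (41.4 mm)² = 1346 mm^2
F = P × A_rod

F ≈ 35100 N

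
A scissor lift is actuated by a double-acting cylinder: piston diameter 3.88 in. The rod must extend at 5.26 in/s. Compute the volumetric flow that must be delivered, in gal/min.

Q ≈ 16.2 gal/min

Cap-side area A_cap = π/4 × (3.88 in)² = 11.82 in^2
Q = A × v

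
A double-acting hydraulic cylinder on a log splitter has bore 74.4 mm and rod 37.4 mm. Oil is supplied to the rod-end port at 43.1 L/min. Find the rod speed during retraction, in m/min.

v ≈ 13.3 m/min

Rod-side annular area A_ann = π/4 × (74.4² − 37.4²) = 3249 mm^2
Flow into the rod-end port fills the annular volume.
v = Q / A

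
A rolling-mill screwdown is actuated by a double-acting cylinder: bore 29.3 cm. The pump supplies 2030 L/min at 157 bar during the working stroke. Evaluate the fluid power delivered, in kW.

W ≈ 531 kW

Hydraulic power = P × Q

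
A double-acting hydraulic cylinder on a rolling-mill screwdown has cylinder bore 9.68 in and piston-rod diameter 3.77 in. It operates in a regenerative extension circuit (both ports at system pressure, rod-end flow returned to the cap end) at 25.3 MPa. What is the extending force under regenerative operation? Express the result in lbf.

With equal pressure on both faces, forces on the annular region cancel; the net push is pressure × rod cross-section.
Rod cross-section A_rod = π/4 × (3.77 in)² = 11.16 in^2
F = P × A_rod

F ≈ 41000 lbf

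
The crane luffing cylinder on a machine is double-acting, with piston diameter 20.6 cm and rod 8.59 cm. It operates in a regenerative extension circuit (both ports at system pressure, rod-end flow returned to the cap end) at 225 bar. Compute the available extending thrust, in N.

With equal pressure on both faces, forces on the annular region cancel; the net push is pressure × rod cross-section.
Rod cross-section A_rod = π/4 × (8.59 cm)² = 57.95 cm^2
F = P × A_rod

F ≈ 1.30e5 N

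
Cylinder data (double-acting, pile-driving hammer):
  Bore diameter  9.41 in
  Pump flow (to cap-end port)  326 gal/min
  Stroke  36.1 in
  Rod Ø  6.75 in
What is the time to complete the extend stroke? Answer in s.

t ≈ 2.00 s

Cap-side area A_cap = π/4 × (9.41 in)² = 69.55 in^2
Swept volume V = A × L; t = V / Q = A·L / Q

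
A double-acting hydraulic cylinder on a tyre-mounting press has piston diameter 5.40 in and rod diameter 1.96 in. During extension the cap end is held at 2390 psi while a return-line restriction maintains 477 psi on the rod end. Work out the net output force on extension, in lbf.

Cap-side area A_cap = π/4 × (5.40 in)² = 22.90 in^2
Rod-side annular area A_ann = π/4 × (5.40² − 1.96²) = 19.89 in^2
Net thrust = P_cap·A_cap − P_rod·A_ann = 54740 lbf − 9485 lbf

F ≈ 45300 lbf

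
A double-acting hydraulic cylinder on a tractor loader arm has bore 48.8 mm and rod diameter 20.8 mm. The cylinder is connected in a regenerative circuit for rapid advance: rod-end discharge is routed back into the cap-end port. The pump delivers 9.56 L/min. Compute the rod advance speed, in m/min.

In regeneration the rod-end outflow joins the pump flow into the cap end, so the net volume the pump must supply per unit advance equals the rod cross-section area.
Rod cross-section A_rod = π/4 × (20.8 mm)² = 339.8 mm^2
v = Q_pump / A_rod

v ≈ 28.1 m/min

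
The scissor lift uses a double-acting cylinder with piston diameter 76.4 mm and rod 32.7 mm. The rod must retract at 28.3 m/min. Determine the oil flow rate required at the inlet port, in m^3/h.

Q ≈ 6.36 m^3/h

Rod-side annular area A_ann = π/4 × (76.4² − 32.7²) = 3745 mm^2
Q = A × v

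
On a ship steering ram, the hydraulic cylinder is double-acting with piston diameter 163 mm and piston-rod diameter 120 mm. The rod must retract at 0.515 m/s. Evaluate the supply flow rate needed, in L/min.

Q ≈ 295 L/min

Rod-side annular area A_ann = π/4 × (163² − 120²) = 9558 mm^2
Q = A × v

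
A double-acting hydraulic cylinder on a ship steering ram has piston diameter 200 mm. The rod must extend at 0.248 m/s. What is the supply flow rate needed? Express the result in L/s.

Q ≈ 7.79 L/s

Cap-side area A_cap = π/4 × (200 mm)² = 31420 mm^2
Q = A × v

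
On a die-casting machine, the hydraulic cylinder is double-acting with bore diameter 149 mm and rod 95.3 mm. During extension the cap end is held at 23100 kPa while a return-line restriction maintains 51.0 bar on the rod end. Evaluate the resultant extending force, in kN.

Cap-side area A_cap = π/4 × (149 mm)² = 17440 mm^2
Rod-side annular area A_ann = π/4 × (149² − 95.3²) = 10300 mm^2
Net thrust = P_cap·A_cap − P_rod·A_ann = 402.8 kN − 52.55 kN

F ≈ 350 kN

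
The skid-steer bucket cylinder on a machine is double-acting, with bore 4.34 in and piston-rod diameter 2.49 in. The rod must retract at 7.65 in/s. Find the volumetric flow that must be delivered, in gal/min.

Rod-side annular area A_ann = π/4 × (4.34² − 2.49²) = 9.924 in^2
Q = A × v

Q ≈ 19.7 gal/min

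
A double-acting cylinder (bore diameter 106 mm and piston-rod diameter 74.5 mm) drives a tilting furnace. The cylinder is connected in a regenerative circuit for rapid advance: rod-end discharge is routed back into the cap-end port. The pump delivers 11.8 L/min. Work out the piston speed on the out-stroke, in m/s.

In regeneration the rod-end outflow joins the pump flow into the cap end, so the net volume the pump must supply per unit advance equals the rod cross-section area.
Rod cross-section A_rod = π/4 × (74.5 mm)² = 4359 mm^2
v = Q_pump / A_rod

v ≈ 0.0451 m/s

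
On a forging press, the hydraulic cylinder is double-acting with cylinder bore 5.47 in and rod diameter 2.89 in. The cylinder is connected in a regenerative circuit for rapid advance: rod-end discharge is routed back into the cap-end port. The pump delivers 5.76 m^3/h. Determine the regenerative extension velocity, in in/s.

v ≈ 14.9 in/s

In regeneration the rod-end outflow joins the pump flow into the cap end, so the net volume the pump must supply per unit advance equals the rod cross-section area.
Rod cross-section A_rod = π/4 × (2.89 in)² = 6.560 in^2
v = Q_pump / A_rod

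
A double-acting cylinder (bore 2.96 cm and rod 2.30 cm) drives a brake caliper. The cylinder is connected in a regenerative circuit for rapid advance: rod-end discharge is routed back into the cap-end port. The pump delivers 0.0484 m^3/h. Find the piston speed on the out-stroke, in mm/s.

In regeneration the rod-end outflow joins the pump flow into the cap end, so the net volume the pump must supply per unit advance equals the rod cross-section area.
Rod cross-section A_rod = π/4 × (2.30 cm)² = 4.155 cm^2
v = Q_pump / A_rod

v ≈ 32.4 mm/s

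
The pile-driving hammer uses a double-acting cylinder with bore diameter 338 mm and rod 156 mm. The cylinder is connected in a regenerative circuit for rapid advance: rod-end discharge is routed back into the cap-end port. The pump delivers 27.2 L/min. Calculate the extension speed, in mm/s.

In regeneration the rod-end outflow joins the pump flow into the cap end, so the net volume the pump must supply per unit advance equals the rod cross-section area.
Rod cross-section A_rod = π/4 × (156 mm)² = 19110 mm^2
v = Q_pump / A_rod

v ≈ 23.7 mm/s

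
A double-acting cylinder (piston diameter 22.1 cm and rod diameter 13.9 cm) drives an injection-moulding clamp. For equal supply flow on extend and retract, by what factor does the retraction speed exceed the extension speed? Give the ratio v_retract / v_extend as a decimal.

v_ret/v_ext ≈ 1.65

Cap-side area A_cap = π/4 × (22.1 cm)² = 383.6 cm^2
Rod-side annular area A_ann = π/4 × (22.1² − 13.9²) = 231.8 cm^2
For equal Q, v ∝ 1/A, so v_ret/v_ext = A_cap/A_ann.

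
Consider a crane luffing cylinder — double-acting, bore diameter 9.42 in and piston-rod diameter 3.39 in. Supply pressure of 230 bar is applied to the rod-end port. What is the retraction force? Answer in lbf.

Rod-side annular area A_ann = π/4 × (9.42² − 3.39²) = 60.67 in^2
On retraction the pressure acts on the annular area (bore minus rod).
F = P × A_ann

F ≈ 2.02e5 lbf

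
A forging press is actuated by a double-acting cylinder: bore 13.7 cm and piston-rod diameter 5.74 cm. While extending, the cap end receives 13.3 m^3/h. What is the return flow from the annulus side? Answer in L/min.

Cap-side area A_cap = π/4 × (13.7 cm)² = 147.4 cm^2
Rod-side annular area A_ann = π/4 × (13.7² − 5.74²) = 121.5 cm^2
Piston speed v = Q_in/A_cap; rod-end outflow Q_out = v × A_ann = Q_in × A_ann/A_cap.

Q_out ≈ 183 L/min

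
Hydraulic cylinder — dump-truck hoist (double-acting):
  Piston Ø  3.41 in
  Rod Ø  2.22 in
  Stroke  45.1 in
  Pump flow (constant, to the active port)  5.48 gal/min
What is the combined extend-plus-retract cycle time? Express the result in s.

t ≈ 30.8 s

Cap-side area A_cap = π/4 × (3.41 in)² = 9.133 in^2
Rod-side annular area A_ann = π/4 × (3.41² − 2.22²) = 5.262 in^2
t_ext = A_cap·L/Q = 19.52 s
t_ret = A_ann·L/Q = 11.25 s
t_cycle = t_ext + t_ret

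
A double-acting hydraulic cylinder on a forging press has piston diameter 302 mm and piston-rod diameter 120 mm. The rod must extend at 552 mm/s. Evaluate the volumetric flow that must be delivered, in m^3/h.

Q ≈ 142 m^3/h

Cap-side area A_cap = π/4 × (302 mm)² = 71630 mm^2
Q = A × v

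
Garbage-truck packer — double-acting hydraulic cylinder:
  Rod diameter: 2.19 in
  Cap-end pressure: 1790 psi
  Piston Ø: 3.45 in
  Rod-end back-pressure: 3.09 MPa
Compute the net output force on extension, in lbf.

Cap-side area A_cap = π/4 × (3.45 in)² = 9.348 in^2
Rod-side annular area A_ann = π/4 × (3.45² − 2.19²) = 5.581 in^2
Net thrust = P_cap·A_cap − P_rod·A_ann = 16730 lbf − 2501 lbf

F ≈ 14200 lbf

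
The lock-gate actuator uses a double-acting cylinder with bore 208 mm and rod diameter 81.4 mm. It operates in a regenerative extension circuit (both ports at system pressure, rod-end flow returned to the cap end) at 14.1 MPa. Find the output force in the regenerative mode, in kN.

F ≈ 73.4 kN

With equal pressure on both faces, forces on the annular region cancel; the net push is pressure × rod cross-section.
Rod cross-section A_rod = π/4 × (81.4 mm)² = 5204 mm^2
F = P × A_rod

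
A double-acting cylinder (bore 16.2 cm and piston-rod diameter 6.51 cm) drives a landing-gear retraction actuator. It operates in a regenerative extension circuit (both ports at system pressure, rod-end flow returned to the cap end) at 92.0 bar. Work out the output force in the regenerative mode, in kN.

With equal pressure on both faces, forces on the annular region cancel; the net push is pressure × rod cross-section.
Rod cross-section A_rod = π/4 × (6.51 cm)² = 33.29 cm^2
F = P × A_rod

F ≈ 30.6 kN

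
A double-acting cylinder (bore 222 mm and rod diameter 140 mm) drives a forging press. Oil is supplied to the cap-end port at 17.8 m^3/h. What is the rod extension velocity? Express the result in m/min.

v ≈ 7.66 m/min

Cap-side area A_cap = π/4 × (222 mm)² = 38710 mm^2
v = Q / A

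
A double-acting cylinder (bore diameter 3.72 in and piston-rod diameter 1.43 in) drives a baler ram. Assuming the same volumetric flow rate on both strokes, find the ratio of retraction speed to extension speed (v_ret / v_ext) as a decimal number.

Cap-side area A_cap = π/4 × (3.72 in)² = 10.87 in^2
Rod-side annular area A_ann = π/4 × (3.72² − 1.43²) = 9.263 in^2
For equal Q, v ∝ 1/A, so v_ret/v_ext = A_cap/A_ann.

v_ret/v_ext ≈ 1.17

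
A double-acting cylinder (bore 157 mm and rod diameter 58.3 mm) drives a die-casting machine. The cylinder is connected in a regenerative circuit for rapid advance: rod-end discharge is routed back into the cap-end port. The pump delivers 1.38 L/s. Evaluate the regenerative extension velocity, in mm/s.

v ≈ 517 mm/s

In regeneration the rod-end outflow joins the pump flow into the cap end, so the net volume the pump must supply per unit advance equals the rod cross-section area.
Rod cross-section A_rod = π/4 × (58.3 mm)² = 2669 mm^2
v = Q_pump / A_rod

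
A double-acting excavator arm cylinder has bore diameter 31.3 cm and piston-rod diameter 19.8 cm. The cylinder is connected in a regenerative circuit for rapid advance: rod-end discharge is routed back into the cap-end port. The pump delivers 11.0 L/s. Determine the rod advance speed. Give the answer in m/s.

In regeneration the rod-end outflow joins the pump flow into the cap end, so the net volume the pump must supply per unit advance equals the rod cross-section area.
Rod cross-section A_rod = π/4 × (19.8 cm)² = 307.9 cm^2
v = Q_pump / A_rod

v ≈ 0.357 m/s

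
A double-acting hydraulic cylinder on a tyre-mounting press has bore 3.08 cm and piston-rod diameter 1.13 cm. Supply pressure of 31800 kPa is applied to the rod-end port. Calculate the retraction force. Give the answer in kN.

Rod-side annular area A_ann = π/4 × (3.08² − 1.13²) = 6.448 cm^2
On retraction the pressure acts on the annular area (bore minus rod).
F = P × A_ann

F ≈ 20.5 kN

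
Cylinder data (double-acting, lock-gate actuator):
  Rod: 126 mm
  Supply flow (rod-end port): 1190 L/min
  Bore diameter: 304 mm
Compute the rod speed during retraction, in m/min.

v ≈ 19.8 m/min

Rod-side annular area A_ann = π/4 × (304² − 126²) = 60110 mm^2
Flow into the rod-end port fills the annular volume.
v = Q / A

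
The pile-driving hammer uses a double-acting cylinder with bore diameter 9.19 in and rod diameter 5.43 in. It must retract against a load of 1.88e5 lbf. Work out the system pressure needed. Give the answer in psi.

P ≈ 4350 psi

Rod-side annular area A_ann = π/4 × (9.19² − 5.43²) = 43.17 in^2
Retraction: pressure acts on the annular area.
P = F / A = 1.88e5 lbf / A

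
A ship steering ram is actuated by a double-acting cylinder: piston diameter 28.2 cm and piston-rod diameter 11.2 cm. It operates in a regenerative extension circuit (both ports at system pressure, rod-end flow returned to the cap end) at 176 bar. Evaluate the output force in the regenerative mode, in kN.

F ≈ 173 kN

With equal pressure on both faces, forces on the annular region cancel; the net push is pressure × rod cross-section.
Rod cross-section A_rod = π/4 × (11.2 cm)² = 98.52 cm^2
F = P × A_rod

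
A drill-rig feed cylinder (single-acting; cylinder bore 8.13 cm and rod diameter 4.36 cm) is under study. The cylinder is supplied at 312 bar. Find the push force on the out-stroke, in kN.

F ≈ 162 kN

Cap-side area A_cap = π/4 × (8.13 cm)² = 51.91 cm^2
F = P × A_cap = 312 bar × A_cap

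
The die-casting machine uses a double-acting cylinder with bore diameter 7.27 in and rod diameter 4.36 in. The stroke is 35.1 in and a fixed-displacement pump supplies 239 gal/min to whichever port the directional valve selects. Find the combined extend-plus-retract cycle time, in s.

t ≈ 2.60 s

Cap-side area A_cap = π/4 × (7.27 in)² = 41.51 in^2
Rod-side annular area A_ann = π/4 × (7.27² − 4.36²) = 26.58 in^2
t_ext = A_cap·L/Q = 1.583 s
t_ret = A_ann·L/Q = 1.014 s
t_cycle = t_ext + t_ret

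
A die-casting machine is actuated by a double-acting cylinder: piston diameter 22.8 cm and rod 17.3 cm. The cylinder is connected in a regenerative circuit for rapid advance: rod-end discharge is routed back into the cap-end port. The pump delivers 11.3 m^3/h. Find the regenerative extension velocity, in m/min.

In regeneration the rod-end outflow joins the pump flow into the cap end, so the net volume the pump must supply per unit advance equals the rod cross-section area.
Rod cross-section A_rod = π/4 × (17.3 cm)² = 235.1 cm^2
v = Q_pump / A_rod

v ≈ 8.01 m/min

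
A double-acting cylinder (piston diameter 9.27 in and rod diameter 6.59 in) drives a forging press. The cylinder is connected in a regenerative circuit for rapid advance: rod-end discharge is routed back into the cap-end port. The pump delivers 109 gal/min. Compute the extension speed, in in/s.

In regeneration the rod-end outflow joins the pump flow into the cap end, so the net volume the pump must supply per unit advance equals the rod cross-section area.
Rod cross-section A_rod = π/4 × (6.59 in)² = 34.11 in^2
v = Q_pump / A_rod

v ≈ 12.3 in/s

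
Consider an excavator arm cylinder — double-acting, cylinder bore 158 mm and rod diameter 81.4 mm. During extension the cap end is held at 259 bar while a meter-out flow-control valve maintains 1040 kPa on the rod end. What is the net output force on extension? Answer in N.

F ≈ 4.93e5 N

Cap-side area A_cap = π/4 × (158 mm)² = 19610 mm^2
Rod-side annular area A_ann = π/4 × (158² − 81.4²) = 14400 mm^2
Net thrust = P_cap·A_cap − P_rod·A_ann = 5.078e5 N − 14980 N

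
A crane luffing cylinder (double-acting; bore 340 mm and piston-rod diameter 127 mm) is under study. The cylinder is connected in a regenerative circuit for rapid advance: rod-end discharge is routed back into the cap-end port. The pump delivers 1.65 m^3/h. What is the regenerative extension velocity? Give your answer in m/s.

In regeneration the rod-end outflow joins the pump flow into the cap end, so the net volume the pump must supply per unit advance equals the rod cross-section area.
Rod cross-section A_rod = π/4 × (127 mm)² = 12670 mm^2
v = Q_pump / A_rod

v ≈ 0.0362 m/s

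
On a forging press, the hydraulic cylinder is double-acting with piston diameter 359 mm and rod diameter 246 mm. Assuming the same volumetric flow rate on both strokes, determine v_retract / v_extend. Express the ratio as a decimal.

Cap-side area A_cap = π/4 × (359 mm)² = 1.012e5 mm^2
Rod-side annular area A_ann = π/4 × (359² − 246²) = 53690 mm^2
For equal Q, v ∝ 1/A, so v_ret/v_ext = A_cap/A_ann.

v_ret/v_ext ≈ 1.89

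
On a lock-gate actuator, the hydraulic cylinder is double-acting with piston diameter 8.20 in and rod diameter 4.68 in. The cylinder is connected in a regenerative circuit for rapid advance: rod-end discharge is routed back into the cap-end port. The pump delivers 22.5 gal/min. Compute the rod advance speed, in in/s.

v ≈ 5.04 in/s

In regeneration the rod-end outflow joins the pump flow into the cap end, so the net volume the pump must supply per unit advance equals the rod cross-section area.
Rod cross-section A_rod = π/4 × (4.68 in)² = 17.20 in^2
v = Q_pump / A_rod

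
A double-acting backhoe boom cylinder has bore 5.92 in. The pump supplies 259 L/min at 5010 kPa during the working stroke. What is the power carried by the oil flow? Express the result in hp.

W ≈ 29.0 hp

Hydraulic power = P × Q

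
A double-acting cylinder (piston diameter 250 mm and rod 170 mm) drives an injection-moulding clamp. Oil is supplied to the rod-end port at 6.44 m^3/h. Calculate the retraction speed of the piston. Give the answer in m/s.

v ≈ 0.0678 m/s

Rod-side annular area A_ann = π/4 × (250² − 170²) = 26390 mm^2
Flow into the rod-end port fills the annular volume.
v = Q / A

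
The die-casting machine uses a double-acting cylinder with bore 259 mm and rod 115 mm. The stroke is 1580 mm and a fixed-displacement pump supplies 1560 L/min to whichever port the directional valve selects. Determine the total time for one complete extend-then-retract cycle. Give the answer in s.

t ≈ 5.77 s

Cap-side area A_cap = π/4 × (259 mm)² = 52690 mm^2
Rod-side annular area A_ann = π/4 × (259² − 115²) = 42300 mm^2
t_ext = A_cap·L/Q = 3.202 s
t_ret = A_ann·L/Q = 2.570 s
t_cycle = t_ext + t_ret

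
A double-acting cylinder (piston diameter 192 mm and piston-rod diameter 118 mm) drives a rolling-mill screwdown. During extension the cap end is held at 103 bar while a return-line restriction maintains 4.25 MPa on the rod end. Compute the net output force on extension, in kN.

Cap-side area A_cap = π/4 × (192 mm)² = 28950 mm^2
Rod-side annular area A_ann = π/4 × (192² − 118²) = 18020 mm^2
Net thrust = P_cap·A_cap − P_rod·A_ann = 298.2 kN − 76.57 kN

F ≈ 222 kN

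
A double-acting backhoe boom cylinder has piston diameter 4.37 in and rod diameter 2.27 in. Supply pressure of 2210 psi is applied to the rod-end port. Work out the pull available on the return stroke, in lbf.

F ≈ 24200 lbf

Rod-side annular area A_ann = π/4 × (4.37² − 2.27²) = 10.95 in^2
On retraction the pressure acts on the annular area (bore minus rod).
F = P × A_ann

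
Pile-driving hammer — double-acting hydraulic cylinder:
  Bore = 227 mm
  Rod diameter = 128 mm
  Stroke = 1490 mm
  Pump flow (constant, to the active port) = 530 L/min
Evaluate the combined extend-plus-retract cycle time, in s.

t ≈ 11.5 s

Cap-side area A_cap = π/4 × (227 mm)² = 40470 mm^2
Rod-side annular area A_ann = π/4 × (227² − 128²) = 27600 mm^2
t_ext = A_cap·L/Q = 6.827 s
t_ret = A_ann·L/Q = 4.656 s
t_cycle = t_ext + t_ret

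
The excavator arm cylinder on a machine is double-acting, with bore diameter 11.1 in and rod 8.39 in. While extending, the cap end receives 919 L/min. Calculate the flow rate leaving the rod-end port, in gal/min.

Q_out ≈ 104 gal/min

Cap-side area A_cap = π/4 × (11.1 in)² = 96.77 in^2
Rod-side annular area A_ann = π/4 × (11.1² − 8.39²) = 41.48 in^2
Piston speed v = Q_in/A_cap; rod-end outflow Q_out = v × A_ann = Q_in × A_ann/A_cap.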